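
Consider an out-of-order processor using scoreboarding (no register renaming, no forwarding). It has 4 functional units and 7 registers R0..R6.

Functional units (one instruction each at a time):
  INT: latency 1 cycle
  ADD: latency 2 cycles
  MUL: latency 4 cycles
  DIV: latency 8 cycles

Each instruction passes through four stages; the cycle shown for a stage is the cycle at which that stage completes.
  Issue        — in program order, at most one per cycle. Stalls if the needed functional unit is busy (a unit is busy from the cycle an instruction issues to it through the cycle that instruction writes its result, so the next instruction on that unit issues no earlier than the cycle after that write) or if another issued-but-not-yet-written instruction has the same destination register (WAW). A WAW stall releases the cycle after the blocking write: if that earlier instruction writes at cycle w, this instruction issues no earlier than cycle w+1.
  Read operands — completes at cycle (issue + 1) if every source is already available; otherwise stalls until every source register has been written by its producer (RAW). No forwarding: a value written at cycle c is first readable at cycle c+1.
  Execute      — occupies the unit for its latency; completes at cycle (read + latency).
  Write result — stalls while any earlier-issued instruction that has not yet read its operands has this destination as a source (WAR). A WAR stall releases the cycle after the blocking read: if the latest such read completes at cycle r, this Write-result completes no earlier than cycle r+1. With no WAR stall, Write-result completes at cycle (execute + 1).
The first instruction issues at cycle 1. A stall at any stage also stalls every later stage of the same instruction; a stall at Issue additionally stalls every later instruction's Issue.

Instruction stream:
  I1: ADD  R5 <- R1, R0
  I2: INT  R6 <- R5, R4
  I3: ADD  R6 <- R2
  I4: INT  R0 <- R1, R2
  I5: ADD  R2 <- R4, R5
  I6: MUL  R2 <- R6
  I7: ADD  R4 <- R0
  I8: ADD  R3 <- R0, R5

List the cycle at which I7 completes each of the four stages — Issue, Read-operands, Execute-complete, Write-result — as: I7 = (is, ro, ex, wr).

1) issue 1, read 2, done 4, write 5
2) issue 2, read 6, done 7, write 8  <RAW R5: wait I1 write@5>
3) issue 9, read 10, done 12, write 13  <WAW R6: wait I2 write@8>
4) issue 10, read 11, done 12, write 13
5) issue 14, read 15, done 17, write 18  <struct: ADD busy until I3 writes@13>
6) issue 19, read 20, done 24, write 25  <WAW R2: wait I5 write@18>
7) issue 20, read 21, done 23, write 24
8) issue 25, read 26, done 28, write 29  <struct: ADD busy until I7 writes@24>

I7 = (20, 21, 23, 24)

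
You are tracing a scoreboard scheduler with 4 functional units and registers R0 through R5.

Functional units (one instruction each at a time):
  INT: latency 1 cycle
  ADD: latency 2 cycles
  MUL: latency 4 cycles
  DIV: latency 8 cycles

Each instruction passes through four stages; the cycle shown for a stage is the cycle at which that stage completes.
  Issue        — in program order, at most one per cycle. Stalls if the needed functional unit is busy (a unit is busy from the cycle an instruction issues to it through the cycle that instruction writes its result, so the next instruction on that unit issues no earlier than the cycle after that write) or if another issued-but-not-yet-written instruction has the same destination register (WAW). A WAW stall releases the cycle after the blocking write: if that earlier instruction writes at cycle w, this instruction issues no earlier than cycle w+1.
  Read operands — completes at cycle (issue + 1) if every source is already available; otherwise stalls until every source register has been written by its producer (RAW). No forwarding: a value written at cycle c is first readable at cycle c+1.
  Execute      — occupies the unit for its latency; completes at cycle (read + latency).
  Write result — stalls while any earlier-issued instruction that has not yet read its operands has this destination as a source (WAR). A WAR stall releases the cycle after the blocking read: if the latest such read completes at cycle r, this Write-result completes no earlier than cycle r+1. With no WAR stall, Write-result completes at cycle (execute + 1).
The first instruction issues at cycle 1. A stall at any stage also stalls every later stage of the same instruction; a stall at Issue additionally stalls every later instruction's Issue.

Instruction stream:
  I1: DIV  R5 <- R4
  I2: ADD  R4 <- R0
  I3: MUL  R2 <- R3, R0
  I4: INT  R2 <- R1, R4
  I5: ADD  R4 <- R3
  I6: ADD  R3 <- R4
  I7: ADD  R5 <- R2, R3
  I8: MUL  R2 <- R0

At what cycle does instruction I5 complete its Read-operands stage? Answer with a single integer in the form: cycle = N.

I1  is:1  ro:2  ex:10  wr:11
I2  is:2  ro:3  ex:5  wr:6
I3  is:3  ro:4  ex:8  wr:9
I4  is:10  ro:11  ex:12  wr:13  — WAW R2: wait I3 write@9
I5  is:11  ro:12  ex:14  wr:15
I6  is:16  ro:17  ex:19  wr:20  — struct: ADD busy until I5 writes@15
I7  is:21  ro:22  ex:24  wr:25  — struct: ADD busy until I6 writes@20
I8  is:22  ro:23  ex:27  wr:28

cycle = 12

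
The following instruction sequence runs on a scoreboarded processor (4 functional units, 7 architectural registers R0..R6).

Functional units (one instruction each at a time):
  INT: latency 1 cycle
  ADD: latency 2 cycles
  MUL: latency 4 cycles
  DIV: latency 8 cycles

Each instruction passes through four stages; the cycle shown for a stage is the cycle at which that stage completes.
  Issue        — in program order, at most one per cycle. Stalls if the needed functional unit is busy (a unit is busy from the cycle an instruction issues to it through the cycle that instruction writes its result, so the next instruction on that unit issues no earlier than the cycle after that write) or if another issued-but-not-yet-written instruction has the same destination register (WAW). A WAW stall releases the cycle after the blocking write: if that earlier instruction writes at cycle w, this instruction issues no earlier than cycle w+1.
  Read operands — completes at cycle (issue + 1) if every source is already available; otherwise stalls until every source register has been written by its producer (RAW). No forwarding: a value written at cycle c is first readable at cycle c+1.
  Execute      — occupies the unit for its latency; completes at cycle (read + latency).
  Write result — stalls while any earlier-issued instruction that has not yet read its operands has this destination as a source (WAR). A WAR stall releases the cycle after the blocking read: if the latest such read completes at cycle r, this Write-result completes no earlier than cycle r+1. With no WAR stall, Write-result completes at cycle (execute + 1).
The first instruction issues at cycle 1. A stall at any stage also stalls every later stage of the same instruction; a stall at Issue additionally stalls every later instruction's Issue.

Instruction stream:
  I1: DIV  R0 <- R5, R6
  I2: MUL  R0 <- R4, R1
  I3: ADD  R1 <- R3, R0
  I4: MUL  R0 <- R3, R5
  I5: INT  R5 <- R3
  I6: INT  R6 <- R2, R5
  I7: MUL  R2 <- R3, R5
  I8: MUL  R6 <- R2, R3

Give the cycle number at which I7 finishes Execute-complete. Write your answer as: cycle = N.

cycle = 31

I1 -> (1, 2, 10, 11)
I2 -> (12, 13, 17, 18)  // WAW R0: wait I1 write@11
I3 -> (13, 19, 21, 22)  // RAW R0: wait I2 write@18
I4 -> (19, 20, 24, 25)  // struct: MUL busy until I2 writes@18
I5 -> (20, 21, 22, 23)
I6 -> (24, 25, 26, 27)  // struct: INT busy until I5 writes@23
I7 -> (26, 27, 31, 32)  // struct: MUL busy until I4 writes@25
I8 -> (33, 34, 38, 39)  // struct: MUL busy until I7 writes@32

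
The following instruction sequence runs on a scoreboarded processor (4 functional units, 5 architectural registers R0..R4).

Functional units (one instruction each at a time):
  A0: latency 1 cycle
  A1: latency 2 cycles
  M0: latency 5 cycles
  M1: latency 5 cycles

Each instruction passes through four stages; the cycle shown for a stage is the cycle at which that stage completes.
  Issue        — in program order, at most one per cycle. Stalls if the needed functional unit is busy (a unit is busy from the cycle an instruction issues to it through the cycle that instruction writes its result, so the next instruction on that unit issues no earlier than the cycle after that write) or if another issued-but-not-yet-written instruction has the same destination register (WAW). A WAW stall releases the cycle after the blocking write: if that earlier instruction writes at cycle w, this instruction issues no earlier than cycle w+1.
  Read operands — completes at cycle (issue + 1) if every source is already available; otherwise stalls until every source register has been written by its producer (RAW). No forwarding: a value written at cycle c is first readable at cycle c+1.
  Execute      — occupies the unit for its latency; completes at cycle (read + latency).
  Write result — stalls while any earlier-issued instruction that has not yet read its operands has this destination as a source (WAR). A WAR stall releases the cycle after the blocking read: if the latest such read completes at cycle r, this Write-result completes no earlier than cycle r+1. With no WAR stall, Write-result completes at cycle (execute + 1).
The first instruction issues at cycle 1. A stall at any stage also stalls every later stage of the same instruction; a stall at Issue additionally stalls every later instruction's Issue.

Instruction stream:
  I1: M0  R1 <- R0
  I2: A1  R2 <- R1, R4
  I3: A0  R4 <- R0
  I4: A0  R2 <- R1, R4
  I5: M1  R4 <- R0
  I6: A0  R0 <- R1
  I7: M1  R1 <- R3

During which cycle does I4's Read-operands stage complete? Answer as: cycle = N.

cycle = 14

I1 -> (1, 2, 7, 8)
I2 -> (2, 9, 11, 12)  // RAW R1: wait I1 write@8
I3 -> (3, 4, 5, 10)  // WAR R4: wait I2 read@9
I4 -> (13, 14, 15, 16)  // WAW R2: wait I2 write@12
I5 -> (14, 15, 20, 21)
I6 -> (17, 18, 19, 20)  // struct: A0 busy until I4 writes@16
I7 -> (22, 23, 28, 29)  // struct: M1 busy until I5 writes@21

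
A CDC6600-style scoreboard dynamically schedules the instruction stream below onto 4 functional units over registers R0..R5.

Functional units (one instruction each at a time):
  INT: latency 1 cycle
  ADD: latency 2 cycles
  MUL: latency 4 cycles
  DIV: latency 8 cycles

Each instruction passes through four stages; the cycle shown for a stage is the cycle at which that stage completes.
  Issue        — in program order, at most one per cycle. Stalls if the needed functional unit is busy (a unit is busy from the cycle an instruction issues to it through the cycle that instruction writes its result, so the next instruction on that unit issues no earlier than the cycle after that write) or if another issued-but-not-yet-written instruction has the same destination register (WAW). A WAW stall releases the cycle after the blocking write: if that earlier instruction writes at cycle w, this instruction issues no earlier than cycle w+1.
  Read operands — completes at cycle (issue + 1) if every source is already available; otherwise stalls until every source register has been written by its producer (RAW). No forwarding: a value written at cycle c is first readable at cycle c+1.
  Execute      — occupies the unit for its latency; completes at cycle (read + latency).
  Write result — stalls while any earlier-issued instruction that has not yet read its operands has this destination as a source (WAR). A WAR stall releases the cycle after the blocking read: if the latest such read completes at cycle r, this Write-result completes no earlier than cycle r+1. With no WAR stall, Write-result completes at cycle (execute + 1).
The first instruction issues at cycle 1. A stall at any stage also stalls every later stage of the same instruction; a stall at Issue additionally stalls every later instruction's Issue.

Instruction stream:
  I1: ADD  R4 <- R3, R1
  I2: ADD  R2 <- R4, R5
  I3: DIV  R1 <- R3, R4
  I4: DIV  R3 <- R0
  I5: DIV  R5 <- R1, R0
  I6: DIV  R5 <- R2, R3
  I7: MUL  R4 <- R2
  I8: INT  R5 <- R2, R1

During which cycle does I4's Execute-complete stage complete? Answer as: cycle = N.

I1: IS=1 RO=2 EX=4 WR=5
I2: IS=6 RO=7 EX=9 WR=10  [struct: ADD busy until I1 writes@5]
I3: IS=7 RO=8 EX=16 WR=17
I4: IS=18 RO=19 EX=27 WR=28  [struct: DIV busy until I3 writes@17]
I5: IS=29 RO=30 EX=38 WR=39  [struct: DIV busy until I4 writes@28]
I6: IS=40 RO=41 EX=49 WR=50  [struct: DIV busy until I5 writes@39]
I7: IS=41 RO=42 EX=46 WR=47
I8: IS=51 RO=52 EX=53 WR=54  [WAW R5: wait I6 write@50]

cycle = 27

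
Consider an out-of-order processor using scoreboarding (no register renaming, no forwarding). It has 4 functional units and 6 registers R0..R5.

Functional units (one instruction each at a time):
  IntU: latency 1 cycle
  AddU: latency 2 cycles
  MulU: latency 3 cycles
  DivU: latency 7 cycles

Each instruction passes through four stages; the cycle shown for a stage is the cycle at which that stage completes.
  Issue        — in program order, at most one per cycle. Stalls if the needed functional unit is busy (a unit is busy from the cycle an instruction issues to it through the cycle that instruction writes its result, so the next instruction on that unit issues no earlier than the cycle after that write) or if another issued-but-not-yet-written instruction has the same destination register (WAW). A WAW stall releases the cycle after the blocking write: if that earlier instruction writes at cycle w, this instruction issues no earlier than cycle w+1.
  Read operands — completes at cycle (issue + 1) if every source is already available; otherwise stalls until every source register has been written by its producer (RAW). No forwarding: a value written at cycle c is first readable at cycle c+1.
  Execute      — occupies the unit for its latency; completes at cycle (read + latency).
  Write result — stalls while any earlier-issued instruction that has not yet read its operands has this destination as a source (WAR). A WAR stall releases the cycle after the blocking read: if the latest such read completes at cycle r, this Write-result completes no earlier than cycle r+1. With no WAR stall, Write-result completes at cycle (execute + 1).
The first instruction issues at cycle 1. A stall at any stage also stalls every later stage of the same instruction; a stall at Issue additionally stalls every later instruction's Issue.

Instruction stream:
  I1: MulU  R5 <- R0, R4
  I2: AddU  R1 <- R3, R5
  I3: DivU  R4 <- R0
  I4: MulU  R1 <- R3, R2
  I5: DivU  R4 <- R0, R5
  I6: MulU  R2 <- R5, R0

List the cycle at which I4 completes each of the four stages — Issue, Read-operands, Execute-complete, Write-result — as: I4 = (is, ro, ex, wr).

1) issue 1, read 2, done 5, write 6
2) issue 2, read 7, done 9, write 10  <RAW R5: wait I1 write@6>
3) issue 3, read 4, done 11, write 12
4) issue 11, read 12, done 15, write 16  <WAW R1: wait I2 write@10>
5) issue 13, read 14, done 21, write 22  <struct: DivU busy until I3 writes@12>
6) issue 17, read 18, done 21, write 22  <struct: MulU busy until I4 writes@16>

I4 = (11, 12, 15, 16)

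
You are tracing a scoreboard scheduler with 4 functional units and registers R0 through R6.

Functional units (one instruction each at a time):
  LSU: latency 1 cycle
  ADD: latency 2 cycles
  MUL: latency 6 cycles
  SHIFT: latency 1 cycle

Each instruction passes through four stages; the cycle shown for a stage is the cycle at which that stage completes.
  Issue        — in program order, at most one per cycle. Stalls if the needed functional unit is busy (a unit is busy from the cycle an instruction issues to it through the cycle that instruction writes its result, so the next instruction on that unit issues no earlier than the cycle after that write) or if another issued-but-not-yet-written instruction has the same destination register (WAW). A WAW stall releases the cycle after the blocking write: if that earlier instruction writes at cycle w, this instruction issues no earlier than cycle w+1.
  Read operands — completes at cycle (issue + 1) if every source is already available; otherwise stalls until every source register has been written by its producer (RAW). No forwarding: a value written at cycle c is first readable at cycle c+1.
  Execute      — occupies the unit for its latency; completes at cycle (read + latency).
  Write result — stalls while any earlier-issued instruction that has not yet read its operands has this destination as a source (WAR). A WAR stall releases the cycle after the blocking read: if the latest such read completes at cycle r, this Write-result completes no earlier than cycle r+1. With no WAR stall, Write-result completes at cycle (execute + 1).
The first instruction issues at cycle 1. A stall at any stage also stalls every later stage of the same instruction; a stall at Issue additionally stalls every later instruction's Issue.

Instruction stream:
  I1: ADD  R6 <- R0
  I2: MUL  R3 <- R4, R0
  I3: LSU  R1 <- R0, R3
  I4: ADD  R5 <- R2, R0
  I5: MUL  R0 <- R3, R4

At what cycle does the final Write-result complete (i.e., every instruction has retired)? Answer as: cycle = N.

cycle = 19

t=1  I1 issues→ADD
t=2  I1 reads; I2 issues→MUL
t=3  I2 reads; I3 issues→LSU
t=4  I1 exec-done
t=5  I1 writes R6
t=6  I4 issues→ADD
t=7  I4 reads
t=9  I2 exec-done; I4 exec-done
t=10  I2 writes R3; I4 writes R5
t=11  I3 reads; I5 issues→MUL
t=12  I3 exec-done; I5 reads
t=13  I3 writes R1
t=18  I5 exec-done
t=19  I5 writes R0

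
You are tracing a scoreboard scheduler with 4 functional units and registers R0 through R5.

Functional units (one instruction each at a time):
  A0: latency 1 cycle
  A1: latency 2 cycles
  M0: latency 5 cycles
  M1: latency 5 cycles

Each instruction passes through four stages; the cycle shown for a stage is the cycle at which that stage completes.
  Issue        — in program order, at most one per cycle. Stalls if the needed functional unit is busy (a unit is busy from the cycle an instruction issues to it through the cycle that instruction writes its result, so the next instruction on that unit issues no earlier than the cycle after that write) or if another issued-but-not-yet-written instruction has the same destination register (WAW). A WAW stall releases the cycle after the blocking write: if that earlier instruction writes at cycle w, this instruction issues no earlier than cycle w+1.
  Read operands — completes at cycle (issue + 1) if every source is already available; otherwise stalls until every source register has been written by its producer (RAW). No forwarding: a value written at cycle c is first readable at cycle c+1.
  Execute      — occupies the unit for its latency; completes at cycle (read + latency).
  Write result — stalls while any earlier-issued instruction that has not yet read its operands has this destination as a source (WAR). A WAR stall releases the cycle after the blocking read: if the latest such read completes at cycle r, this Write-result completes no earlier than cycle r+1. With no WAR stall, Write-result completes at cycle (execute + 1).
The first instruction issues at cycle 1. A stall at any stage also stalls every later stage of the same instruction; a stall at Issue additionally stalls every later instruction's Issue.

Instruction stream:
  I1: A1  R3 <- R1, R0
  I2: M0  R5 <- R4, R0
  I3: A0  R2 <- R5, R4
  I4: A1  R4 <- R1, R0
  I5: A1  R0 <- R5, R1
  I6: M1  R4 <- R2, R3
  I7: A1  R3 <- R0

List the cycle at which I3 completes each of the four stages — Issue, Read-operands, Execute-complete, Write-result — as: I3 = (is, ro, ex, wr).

I1  is:1  ro:2  ex:4  wr:5
I2  is:2  ro:3  ex:8  wr:9
I3  is:3  ro:10  ex:11  wr:12  — RAW R5: wait I2 write@9
I4  is:6  ro:7  ex:9  wr:11  — struct: A1 busy until I1 writes@5, WAR R4: wait I3 read@10
I5  is:12  ro:13  ex:15  wr:16  — struct: A1 busy until I4 writes@11
I6  is:13  ro:14  ex:19  wr:20
I7  is:17  ro:18  ex:20  wr:21  — struct: A1 busy until I5 writes@16

I3 = (3, 10, 11, 12)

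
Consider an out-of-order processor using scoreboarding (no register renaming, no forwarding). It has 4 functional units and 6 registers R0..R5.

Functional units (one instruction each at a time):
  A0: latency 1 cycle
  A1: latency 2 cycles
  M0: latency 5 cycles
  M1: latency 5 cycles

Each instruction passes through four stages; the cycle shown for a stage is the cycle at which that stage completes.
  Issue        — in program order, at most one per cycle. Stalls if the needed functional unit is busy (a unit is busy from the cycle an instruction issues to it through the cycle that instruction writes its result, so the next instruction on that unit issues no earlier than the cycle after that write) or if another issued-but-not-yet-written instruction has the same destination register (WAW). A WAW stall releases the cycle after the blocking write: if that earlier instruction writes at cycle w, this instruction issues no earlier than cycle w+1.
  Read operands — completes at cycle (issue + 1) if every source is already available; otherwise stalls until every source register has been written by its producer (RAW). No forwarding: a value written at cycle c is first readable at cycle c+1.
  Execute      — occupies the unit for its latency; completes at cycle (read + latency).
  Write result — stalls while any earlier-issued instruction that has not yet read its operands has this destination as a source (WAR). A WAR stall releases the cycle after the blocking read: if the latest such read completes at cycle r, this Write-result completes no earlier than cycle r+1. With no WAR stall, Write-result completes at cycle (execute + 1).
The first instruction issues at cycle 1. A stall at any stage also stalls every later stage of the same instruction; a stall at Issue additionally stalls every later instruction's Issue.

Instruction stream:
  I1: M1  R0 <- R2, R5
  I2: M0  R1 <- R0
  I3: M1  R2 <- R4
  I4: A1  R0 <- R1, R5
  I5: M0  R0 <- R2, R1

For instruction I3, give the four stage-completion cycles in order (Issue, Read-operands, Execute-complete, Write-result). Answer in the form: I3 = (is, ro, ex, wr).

I3 = (9, 10, 15, 16)

t=1  I1 issues→M1
t=2  I1 reads; I2 issues→M0
t=7  I1 exec-done
t=8  I1 writes R0
t=9  I2 reads; I3 issues→M1
t=10  I3 reads; I4 issues→A1
t=14  I2 exec-done
t=15  I2 writes R1; I3 exec-done
t=16  I3 writes R2; I4 reads
t=18  I4 exec-done
t=19  I4 writes R0
t=20  I5 issues→M0
t=21  I5 reads
t=26  I5 exec-done
t=27  I5 writes R0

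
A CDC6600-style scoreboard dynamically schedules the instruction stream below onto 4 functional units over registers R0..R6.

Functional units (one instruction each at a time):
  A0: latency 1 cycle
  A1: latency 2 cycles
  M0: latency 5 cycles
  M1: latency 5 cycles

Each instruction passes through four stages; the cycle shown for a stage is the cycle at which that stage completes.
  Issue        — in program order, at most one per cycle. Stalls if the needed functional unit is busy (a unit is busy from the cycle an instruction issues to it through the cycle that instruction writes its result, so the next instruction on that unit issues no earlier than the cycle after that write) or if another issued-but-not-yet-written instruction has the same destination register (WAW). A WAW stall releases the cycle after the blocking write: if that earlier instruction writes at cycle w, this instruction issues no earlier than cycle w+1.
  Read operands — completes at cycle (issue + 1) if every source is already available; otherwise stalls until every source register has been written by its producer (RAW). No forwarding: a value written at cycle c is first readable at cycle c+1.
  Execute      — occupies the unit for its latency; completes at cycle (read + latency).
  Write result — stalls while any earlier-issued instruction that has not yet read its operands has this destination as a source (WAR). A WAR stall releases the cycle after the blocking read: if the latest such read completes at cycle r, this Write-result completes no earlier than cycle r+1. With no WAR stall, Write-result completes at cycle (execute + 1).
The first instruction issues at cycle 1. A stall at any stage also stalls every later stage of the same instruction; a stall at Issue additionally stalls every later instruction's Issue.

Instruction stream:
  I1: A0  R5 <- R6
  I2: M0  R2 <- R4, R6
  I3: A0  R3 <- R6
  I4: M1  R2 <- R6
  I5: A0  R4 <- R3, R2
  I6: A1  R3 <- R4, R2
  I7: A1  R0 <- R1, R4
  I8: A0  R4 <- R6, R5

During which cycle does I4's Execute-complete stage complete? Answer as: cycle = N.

c1: I1→A0
c2: I1 RO · I2→M0
c3: I1 EX · I2 RO
c4: I1 WR R5
c5: I3→A0
c6: I3 RO
c7: I3 EX
c8: I2 EX · I3 WR R3
c9: I2 WR R2
c10: I4→M1
c11: I4 RO · I5→A0
c12: I6→A1
c16: I4 EX
c17: I4 WR R2
c18: I5 RO
c19: I5 EX
c20: I5 WR R4
c21: I6 RO
c23: I6 EX
c24: I6 WR R3
c25: I7→A1
c26: I7 RO · I8→A0
c27: I8 RO
c28: I7 EX · I8 EX
c29: I7 WR R0 · I8 WR R4

cycle = 16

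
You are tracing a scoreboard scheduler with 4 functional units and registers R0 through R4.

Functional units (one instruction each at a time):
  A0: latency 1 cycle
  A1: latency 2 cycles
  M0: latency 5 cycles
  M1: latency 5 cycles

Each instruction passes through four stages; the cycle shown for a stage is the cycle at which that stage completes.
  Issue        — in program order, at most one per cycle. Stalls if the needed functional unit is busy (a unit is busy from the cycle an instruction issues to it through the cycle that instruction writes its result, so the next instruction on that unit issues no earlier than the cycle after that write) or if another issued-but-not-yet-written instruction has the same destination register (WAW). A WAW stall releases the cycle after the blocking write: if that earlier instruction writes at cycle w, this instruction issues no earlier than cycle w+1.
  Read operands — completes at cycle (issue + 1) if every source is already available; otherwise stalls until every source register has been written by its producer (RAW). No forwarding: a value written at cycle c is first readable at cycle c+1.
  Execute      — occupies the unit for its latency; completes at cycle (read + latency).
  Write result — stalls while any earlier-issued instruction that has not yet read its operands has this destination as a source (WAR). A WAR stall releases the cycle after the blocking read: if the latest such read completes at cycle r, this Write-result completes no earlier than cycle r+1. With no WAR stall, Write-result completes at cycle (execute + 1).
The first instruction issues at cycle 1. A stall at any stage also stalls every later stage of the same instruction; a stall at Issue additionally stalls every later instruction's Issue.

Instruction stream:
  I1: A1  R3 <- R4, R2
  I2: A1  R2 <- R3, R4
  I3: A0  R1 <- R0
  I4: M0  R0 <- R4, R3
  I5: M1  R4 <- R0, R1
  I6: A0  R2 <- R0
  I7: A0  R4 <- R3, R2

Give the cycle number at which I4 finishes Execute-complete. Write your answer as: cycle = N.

cycle = 14

t=1  I1 dispatched to A1
t=2  I1 operands ready
t=4  I1 complete
t=5  R3←I1
t=6  I2 dispatched to A1
t=7  I2 operands ready | I3 dispatched to A0
t=8  I3 operands ready | I4 dispatched to M0
t=9  I2 complete | I3 complete | I4 operands ready | I5 dispatched to M1
t=10  R2←I2 | R1←I3
t=11  I6 dispatched to A0
t=14  I4 complete
t=15  R0←I4
t=16  I5 operands ready | I6 operands ready
t=17  I6 complete
t=18  R2←I6
t=21  I5 complete
t=22  R4←I5
t=23  I7 dispatched to A0
t=24  I7 operands ready
t=25  I7 complete
t=26  R4←I7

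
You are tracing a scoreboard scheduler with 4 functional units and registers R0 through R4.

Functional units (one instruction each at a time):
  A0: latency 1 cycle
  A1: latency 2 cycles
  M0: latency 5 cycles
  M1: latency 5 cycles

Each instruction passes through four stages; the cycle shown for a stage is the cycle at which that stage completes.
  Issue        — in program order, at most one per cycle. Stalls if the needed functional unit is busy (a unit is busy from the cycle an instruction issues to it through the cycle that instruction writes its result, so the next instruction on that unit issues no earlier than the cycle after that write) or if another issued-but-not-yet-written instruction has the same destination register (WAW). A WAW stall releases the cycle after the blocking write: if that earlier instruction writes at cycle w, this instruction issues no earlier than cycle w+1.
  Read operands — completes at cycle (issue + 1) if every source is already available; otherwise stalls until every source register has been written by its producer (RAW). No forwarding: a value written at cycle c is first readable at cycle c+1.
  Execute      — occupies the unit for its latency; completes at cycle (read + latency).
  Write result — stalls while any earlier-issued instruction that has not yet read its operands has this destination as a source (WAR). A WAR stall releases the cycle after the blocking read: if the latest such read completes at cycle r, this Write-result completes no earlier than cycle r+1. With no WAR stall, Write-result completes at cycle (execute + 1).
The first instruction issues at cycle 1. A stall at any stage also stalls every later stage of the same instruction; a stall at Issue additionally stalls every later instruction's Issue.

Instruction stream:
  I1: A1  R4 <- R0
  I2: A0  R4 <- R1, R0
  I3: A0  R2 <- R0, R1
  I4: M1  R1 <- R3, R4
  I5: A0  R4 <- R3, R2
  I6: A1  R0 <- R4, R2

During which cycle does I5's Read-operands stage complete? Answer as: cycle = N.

cycle = 15

cycle 1: I1 dispatched to A1
cycle 2: I1 operands ready
cycle 4: I1 complete
cycle 5: R4←I1
cycle 6: I2 dispatched to A0
cycle 7: I2 operands ready
cycle 8: I2 complete
cycle 9: R4←I2
cycle 10: I3 dispatched to A0
cycle 11: I3 operands ready | I4 dispatched to M1
cycle 12: I3 complete | I4 operands ready
cycle 13: R2←I3
cycle 14: I5 dispatched to A0
cycle 15: I5 operands ready | I6 dispatched to A1
cycle 16: I5 complete
cycle 17: I4 complete | R4←I5
cycle 18: R1←I4 | I6 operands ready
cycle 20: I6 complete
cycle 21: R0←I6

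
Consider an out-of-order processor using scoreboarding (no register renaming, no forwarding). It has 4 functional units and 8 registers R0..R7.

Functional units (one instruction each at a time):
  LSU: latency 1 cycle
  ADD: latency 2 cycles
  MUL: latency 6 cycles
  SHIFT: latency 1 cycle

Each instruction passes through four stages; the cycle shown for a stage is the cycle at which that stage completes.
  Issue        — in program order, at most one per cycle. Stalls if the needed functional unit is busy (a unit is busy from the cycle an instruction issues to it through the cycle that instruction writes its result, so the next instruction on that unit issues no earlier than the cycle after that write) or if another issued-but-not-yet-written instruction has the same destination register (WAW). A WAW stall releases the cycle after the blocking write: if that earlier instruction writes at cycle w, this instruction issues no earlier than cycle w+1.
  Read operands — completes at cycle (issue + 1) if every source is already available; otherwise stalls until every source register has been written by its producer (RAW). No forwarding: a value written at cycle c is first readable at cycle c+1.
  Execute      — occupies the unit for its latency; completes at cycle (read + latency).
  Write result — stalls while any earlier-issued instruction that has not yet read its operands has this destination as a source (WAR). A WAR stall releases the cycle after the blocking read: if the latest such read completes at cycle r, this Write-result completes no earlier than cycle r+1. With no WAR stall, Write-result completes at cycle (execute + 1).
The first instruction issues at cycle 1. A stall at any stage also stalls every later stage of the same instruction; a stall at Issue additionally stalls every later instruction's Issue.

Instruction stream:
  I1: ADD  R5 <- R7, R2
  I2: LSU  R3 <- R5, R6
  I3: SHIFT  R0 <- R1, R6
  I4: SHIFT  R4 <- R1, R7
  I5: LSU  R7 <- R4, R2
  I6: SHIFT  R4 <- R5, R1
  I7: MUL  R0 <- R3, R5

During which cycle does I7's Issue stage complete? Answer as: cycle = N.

cycle = 12

[I1] 1/2/4/5
[I2] 2/6/7/8  (RAW R5: wait I1 write@5)
[I3] 3/4/5/6
[I4] 7/8/9/10  (struct: SHIFT busy until I3 writes@6)
[I5] 9/11/12/13  (struct: LSU busy until I2 writes@8; RAW R4: wait I4 write@10)
[I6] 11/12/13/14  (struct: SHIFT busy until I4 writes@10)
[I7] 12/13/19/20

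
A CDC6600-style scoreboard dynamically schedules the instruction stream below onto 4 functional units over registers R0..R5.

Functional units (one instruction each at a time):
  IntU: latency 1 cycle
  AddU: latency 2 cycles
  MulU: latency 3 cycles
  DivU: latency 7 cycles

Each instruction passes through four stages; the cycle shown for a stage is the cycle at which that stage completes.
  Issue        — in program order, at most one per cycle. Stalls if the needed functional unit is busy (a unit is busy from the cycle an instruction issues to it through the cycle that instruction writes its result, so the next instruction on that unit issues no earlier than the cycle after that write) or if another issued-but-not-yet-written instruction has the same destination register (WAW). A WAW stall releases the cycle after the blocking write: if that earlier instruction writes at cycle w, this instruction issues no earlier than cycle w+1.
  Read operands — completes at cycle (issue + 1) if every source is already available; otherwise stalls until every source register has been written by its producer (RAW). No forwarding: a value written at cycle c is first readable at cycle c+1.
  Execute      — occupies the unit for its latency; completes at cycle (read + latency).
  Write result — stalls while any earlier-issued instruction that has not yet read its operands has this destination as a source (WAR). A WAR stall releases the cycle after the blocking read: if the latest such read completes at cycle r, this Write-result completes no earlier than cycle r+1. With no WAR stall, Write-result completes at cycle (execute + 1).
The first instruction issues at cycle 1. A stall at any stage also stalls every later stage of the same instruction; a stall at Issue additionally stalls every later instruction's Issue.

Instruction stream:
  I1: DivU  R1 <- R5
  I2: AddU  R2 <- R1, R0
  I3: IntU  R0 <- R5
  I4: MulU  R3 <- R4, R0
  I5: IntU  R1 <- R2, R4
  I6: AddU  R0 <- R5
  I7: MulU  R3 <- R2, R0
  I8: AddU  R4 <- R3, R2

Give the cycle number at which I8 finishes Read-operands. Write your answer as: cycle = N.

c1: I1→DivU
c2: I1 RO | I2→AddU
c3: I3→IntU
c4: I3 RO | I4→MulU
c5: I3 EX
c9: I1 EX
c10: I1 WR R1
c11: I2 RO
c12: I3 WR R0
c13: I2 EX | I4 RO | I5→IntU
c14: I2 WR R2
c15: I5 RO | I6→AddU
c16: I4 EX | I5 EX | I6 RO
c17: I4 WR R3 | I5 WR R1
c18: I6 EX | I7→MulU
c19: I6 WR R0
c20: I7 RO | I8→AddU
c23: I7 EX
c24: I7 WR R3
c25: I8 RO
c27: I8 EX
c28: I8 WR R4

cycle = 25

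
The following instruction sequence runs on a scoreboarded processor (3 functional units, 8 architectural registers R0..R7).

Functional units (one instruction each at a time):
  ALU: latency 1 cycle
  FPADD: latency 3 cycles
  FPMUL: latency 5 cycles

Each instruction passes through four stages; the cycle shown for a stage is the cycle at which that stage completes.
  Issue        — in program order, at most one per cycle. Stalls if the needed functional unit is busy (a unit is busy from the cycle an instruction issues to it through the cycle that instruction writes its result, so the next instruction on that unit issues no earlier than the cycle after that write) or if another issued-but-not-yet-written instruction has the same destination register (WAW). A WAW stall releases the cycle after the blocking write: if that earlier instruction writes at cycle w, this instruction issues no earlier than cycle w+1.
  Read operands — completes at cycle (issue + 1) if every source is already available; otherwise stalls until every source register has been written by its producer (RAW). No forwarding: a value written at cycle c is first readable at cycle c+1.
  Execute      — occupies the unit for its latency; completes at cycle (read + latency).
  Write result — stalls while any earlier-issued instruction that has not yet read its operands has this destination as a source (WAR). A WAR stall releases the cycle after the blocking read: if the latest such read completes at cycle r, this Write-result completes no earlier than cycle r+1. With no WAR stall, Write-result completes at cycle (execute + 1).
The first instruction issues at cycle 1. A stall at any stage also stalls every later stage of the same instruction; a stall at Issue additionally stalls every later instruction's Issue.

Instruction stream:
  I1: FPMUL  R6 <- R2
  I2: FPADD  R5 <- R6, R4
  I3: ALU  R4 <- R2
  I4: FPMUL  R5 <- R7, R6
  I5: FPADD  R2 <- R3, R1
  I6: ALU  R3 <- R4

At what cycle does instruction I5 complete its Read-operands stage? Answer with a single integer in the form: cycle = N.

cycle = 16

c1: issue I1 (FPMUL)
c2: I1 read-ops; issue I2 (FPADD)
c3: issue I3 (ALU)
c4: I3 read-ops
c5: I3 finished on ALU
c7: I1 finished on FPMUL
c8: I1→R6
c9: I2 read-ops
c10: I3→R4
c12: I2 finished on FPADD
c13: I2→R5
c14: issue I4 (FPMUL)
c15: I4 read-ops; issue I5 (FPADD)
c16: I5 read-ops; issue I6 (ALU)
c17: I6 read-ops
c18: I6 finished on ALU
c19: I5 finished on FPADD; I6→R3
c20: I4 finished on FPMUL; I5→R2
c21: I4→R5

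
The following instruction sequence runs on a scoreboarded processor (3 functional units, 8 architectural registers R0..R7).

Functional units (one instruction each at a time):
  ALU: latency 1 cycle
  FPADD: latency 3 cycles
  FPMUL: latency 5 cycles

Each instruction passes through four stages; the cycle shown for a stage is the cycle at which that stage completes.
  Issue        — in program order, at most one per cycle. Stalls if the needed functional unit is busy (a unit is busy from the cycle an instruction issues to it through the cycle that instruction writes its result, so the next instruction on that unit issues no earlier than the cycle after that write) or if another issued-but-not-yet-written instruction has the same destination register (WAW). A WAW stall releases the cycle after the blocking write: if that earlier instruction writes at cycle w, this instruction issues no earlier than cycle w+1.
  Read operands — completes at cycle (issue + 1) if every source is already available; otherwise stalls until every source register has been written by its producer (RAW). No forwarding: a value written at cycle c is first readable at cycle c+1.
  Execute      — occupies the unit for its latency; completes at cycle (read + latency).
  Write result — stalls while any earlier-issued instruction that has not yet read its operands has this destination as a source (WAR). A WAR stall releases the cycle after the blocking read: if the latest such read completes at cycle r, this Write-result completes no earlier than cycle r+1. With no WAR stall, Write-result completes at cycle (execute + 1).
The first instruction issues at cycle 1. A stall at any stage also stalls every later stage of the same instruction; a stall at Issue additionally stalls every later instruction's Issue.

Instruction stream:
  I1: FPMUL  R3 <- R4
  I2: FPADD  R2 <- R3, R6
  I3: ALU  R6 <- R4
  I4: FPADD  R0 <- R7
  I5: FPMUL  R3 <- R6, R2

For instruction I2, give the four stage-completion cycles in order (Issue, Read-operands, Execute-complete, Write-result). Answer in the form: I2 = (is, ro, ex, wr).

1) issue 1, read 2, done 7, write 8
2) issue 2, read 9, done 12, write 13  <RAW R3: wait I1 write@8>
3) issue 3, read 4, done 5, write 10  <WAR R6: wait I2 read@9>
4) issue 14, read 15, done 18, write 19  <struct: FPADD busy until I2 writes@13>
5) issue 15, read 16, done 21, write 22

I2 = (2, 9, 12, 13)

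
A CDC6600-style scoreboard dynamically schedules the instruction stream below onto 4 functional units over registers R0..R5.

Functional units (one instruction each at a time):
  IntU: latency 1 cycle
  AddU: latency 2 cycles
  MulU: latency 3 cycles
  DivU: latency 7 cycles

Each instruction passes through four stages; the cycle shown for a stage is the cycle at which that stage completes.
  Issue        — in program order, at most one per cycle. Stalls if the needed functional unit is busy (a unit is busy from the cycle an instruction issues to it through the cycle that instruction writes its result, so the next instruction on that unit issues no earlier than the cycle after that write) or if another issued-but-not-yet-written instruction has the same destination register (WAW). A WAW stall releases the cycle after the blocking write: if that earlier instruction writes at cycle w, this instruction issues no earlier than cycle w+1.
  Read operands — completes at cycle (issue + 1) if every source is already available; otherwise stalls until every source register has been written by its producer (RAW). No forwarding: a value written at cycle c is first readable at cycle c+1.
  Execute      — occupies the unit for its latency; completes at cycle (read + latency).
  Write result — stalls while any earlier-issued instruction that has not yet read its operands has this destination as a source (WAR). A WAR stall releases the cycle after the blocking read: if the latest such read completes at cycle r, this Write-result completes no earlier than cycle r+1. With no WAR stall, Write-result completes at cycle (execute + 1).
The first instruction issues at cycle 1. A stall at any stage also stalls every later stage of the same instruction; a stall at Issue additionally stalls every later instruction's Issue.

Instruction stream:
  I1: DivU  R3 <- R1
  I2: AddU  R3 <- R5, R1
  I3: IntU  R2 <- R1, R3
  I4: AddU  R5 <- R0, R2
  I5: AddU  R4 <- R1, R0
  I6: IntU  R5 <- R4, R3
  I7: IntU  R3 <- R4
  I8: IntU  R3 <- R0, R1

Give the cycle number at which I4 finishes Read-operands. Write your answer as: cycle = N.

c1: I1 dispatched to DivU
c2: I1 operands ready
c9: I1 complete
c10: R3←I1
c11: I2 dispatched to AddU
c12: I2 operands ready | I3 dispatched to IntU
c14: I2 complete
c15: R3←I2
c16: I3 operands ready | I4 dispatched to AddU
c17: I3 complete
c18: R2←I3
c19: I4 operands ready
c21: I4 complete
c22: R5←I4
c23: I5 dispatched to AddU
c24: I5 operands ready | I6 dispatched to IntU
c26: I5 complete
c27: R4←I5
c28: I6 operands ready
c29: I6 complete
c30: R5←I6
c31: I7 dispatched to IntU
c32: I7 operands ready
c33: I7 complete
c34: R3←I7
c35: I8 dispatched to IntU
c36: I8 operands ready
c37: I8 complete
c38: R3←I8

cycle = 19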